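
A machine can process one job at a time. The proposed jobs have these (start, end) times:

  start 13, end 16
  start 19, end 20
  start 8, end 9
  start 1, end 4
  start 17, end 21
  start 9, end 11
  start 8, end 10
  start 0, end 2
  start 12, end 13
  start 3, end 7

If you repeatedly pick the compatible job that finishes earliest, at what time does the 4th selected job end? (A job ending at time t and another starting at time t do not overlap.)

11

Sorted by end: (0,2)  (1,4)  (3,7)  (8,9)  (8,10)  (9,11)  (12,13)  (13,16)  (19,20)  (17,21)
take (0,2); take (3,7); take (8,9); take (9,11); take (12,13); take (13,16); take (19,20).
Selected: (0,2) (3,7) (8,9) (9,11) (12,13) (13,16) (19,20)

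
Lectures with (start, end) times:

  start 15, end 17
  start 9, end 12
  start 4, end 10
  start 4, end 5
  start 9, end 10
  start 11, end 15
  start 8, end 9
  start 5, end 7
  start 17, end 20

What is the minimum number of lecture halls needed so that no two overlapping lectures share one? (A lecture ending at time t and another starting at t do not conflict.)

Events (time:±→running): 4:+→1 4:+→2 5:-→1 5:+→2 7:-→1 8:+→2 9:-→1 9:+→2 9:+→3 … peak 3.

3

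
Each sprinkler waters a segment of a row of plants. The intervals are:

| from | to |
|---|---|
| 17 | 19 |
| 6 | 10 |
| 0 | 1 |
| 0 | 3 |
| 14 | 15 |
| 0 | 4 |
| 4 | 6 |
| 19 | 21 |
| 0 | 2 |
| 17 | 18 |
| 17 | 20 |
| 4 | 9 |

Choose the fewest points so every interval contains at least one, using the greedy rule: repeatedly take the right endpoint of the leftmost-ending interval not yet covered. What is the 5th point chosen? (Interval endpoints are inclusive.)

Sort by right endpoint; whenever an interval is uncovered, place a point at its right end.
By right end: [0,1]  [0,2]  [0,3]  [0,4]  [4,6]  [4,9]  [6,10]  [14,15]  [17,18]  [17,19]  [17,20]  [19,21]
[0,1] uncovered → point at 1; [4,6] uncovered → point at 6; [14,15] uncovered → point at 15; [17,18] uncovered → point at 18; [19,21] uncovered → point at 21.
Points: 1, 6, 15, 18, 21 (5 total).

21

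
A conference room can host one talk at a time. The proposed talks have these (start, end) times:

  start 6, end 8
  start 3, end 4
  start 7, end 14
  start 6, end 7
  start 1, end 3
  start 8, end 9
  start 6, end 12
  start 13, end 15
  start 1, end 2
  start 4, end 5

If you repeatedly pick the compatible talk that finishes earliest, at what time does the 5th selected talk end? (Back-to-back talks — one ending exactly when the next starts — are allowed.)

Sort by end time and greedily take each interval whose start is ≥ the last chosen end.
Sorted by end: (1,2)  (1,3)  (3,4)  (4,5)  (6,7)  (6,8)  (8,9)  (6,12)  (7,14)  (13,15)
take (1,2); take (3,4); take (4,5); take (6,7); take (8,9); take (13,15).
Selected: (1,2) (3,4) (4,5) (6,7) (8,9) (13,15)

9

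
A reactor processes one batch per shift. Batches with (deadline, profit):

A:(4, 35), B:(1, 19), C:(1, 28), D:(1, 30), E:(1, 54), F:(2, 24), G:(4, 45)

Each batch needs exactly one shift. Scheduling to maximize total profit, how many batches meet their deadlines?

Profit order: E=54 G=45 A=35 D=30 C=28 F=24 B=19
Assign: E→slot 1, G→slot 4, A→slot 3, D skipped, C skipped, F→slot 2, B skipped.
Slots: [1:E] [2:F] [3:A] [4:G]
4 of 7 scheduled.

4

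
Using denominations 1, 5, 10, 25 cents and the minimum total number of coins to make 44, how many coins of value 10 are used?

44 − 1×25→19 − 1×10→9 − 1×5→4 − 4×1→0
Count of 10: 1

1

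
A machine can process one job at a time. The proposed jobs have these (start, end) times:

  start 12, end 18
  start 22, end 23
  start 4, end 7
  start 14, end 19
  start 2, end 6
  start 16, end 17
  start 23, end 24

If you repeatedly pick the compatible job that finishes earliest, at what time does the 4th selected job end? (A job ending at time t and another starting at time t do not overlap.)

Greedy by earliest finish: after sorting by end time, pick each interval compatible with the last pick.
Sorted by end: (2,6)  (4,7)  (16,17)  (12,18)  (14,19)  (22,23)  (23,24)
take (2,6); take (16,17); skip (12,18); take (22,23); take (23,24).
Selected: (2,6) (16,17) (22,23) (23,24)

24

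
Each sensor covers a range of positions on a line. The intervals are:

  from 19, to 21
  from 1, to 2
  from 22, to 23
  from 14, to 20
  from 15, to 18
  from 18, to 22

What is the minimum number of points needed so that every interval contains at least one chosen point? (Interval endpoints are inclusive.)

4

Sort by right endpoint; whenever an interval is uncovered, place a point at its right end.
Sorted: [1,2] [15,18] [14,20] [19,21] [18,22] [22,23]
{[1,2]} hit by 2; {[15,18],[14,20]} hit by 18; {[19,21],[18,22]} hit by 21; {[22,23]} hit by 23.
Points: 2, 18, 21, 23 (4 total).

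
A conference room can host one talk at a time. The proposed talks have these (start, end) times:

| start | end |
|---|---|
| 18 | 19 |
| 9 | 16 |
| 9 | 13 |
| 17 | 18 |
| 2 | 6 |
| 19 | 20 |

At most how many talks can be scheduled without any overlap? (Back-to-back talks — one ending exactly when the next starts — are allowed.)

Order by finish time; keep every interval that doesn't clash with the previous kept one.
By end time: (2,6), (9,13), (9,16), (17,18), (18,19), (19,20).
Pick (2,6); next start ≥ 6 → (9,13); next start ≥ 13 → (17,18); next start ≥ 18 → (18,19); next start ≥ 19 → (19,20).
Selected 5 talks.

5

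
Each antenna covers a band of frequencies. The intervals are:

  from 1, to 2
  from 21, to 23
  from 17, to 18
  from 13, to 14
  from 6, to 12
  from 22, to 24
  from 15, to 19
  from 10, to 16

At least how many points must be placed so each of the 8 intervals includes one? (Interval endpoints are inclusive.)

Sort by right endpoint; whenever an interval is uncovered, place a point at its right end.
Sorted: [1,2] [6,12] [13,14] [10,16] [17,18] [15,19] [21,23] [22,24]
{[1,2]} hit by 2; {[6,12]} hit by 12; {[13,14],[10,16]} hit by 14; {[17,18],[15,19]} hit by 18; {[21,23],[22,24]} hit by 23.
Points: 2, 12, 14, 18, 23 (5 total).

5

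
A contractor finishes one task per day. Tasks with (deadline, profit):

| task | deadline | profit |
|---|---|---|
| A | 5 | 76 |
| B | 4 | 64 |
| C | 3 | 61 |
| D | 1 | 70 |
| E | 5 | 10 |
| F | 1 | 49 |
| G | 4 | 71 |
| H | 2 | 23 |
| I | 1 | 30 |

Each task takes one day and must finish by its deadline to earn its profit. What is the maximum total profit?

Take jobs in profit order; each goes to the latest open slot no later than its deadline.
By profit: A(d5,76), G(d4,71), D(d1,70), B(d4,64), C(d3,61), F(d1,49), I(d1,30), H(d2,23), E(d5,10)
A→slot 5; G→slot 4; D→slot 1; B→slot 3; C→slot 2; F skipped; I skipped; H skipped; E skipped.
Profit = 70 + 61 + 64 + 71 + 76 = 342

342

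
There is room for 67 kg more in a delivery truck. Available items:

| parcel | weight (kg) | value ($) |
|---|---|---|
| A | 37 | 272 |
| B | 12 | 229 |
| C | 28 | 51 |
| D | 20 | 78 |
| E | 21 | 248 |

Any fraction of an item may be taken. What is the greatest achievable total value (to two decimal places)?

726.95

Greedy by value/weight ratio, highest first.
Ratios (sorted): B 19.08, E 11.81, A 7.35, D 3.90, C 1.82
take B (12 @ 229); take E (21 @ 248); take 34/37 of A → 249.95. Capacity used 67/67.
Total value = 726.95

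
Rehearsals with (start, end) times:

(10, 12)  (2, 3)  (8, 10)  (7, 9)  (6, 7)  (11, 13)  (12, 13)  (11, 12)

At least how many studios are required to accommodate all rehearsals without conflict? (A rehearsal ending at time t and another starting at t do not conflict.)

Count concurrent intervals with a sweep; the peak is the room count.
starts: [2, 6, 7, 8, 10, 11, 11, 12]
ends:   [3, 7, 9, 10, 12, 12, 13, 13]
s2→1 e3→0 s6→1 e7→0 s7→1 s8→2 e9→1 e10→0 s10→1 s11→2 s11→3  — peak 3.

3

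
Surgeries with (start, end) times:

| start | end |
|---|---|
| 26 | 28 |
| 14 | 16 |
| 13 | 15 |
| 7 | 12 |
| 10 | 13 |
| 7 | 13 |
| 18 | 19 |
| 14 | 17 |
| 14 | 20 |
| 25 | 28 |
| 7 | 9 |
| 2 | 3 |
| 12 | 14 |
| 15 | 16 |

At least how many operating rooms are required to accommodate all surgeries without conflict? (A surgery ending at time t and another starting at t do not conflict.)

4

Count concurrent intervals with a sweep; the peak is the room count.
Events (time:±→running): 2:+→1 3:-→0 7:+→1 7:+→2 7:+→3 9:-→2 10:+→3 12:-→2 12:+→3 13:-→2 13:-→1 13:+→2 14:-→1 14:+→2 14:+→3 14:+→4 … peak 4.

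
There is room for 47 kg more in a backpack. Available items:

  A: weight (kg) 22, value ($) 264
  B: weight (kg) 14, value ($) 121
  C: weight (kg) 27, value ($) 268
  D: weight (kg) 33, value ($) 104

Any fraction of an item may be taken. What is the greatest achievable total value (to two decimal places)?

512.15

Ratios (sorted): A 12.00, C 9.93, B 8.64, D 3.15
take A (22 @ 264); take 25/27 of C → 248.15. Capacity used 47/47.
Total value = 512.15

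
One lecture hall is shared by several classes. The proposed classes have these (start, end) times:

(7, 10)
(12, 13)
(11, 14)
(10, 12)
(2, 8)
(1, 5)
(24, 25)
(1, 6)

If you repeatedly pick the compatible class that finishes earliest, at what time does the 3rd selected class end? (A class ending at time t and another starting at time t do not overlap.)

Order by finish time; keep every interval that doesn't clash with the previous kept one.
Sorted by end: (1,5)  (1,6)  (2,8)  (7,10)  (10,12)  (12,13)  (11,14)  (24,25)
take (1,5); take (7,10); take (10,12); take (12,13); take (24,25).
Selected: (1,5) (7,10) (10,12) (12,13) (24,25)

12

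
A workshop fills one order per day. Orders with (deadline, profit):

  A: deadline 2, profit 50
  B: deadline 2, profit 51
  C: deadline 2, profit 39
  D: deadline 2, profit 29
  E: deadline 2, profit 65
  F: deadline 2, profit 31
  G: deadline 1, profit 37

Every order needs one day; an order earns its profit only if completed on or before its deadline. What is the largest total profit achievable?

Sort by profit descending; place each in the latest free slot ≤ its deadline.
Profit order: E=65 B=51 A=50 C=39 G=37 F=31 D=29
Assign: E→slot 2, B→slot 1, A skipped, C skipped, G skipped, F skipped, D skipped.
Slots: [1:B] [2:E]
Profit = 51 + 65 = 116

116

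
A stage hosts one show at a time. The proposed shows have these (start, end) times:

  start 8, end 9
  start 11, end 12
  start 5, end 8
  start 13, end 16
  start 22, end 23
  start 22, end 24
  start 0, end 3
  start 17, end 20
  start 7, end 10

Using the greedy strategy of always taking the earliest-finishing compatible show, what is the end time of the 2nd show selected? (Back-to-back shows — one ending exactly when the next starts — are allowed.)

8

Sort by end time and greedily take each interval whose start is ≥ the last chosen end.
By end time: (0,3), (5,8), (8,9), (7,10), (11,12), (13,16), (17,20), (22,23), (22,24).
Pick (0,3); next start ≥ 3 → (5,8); next start ≥ 8 → (8,9); next start ≥ 9 → (11,12); next start ≥ 12 → (13,16); next start ≥ 16 → (17,20); next start ≥ 20 → (22,23).
Selected: (0,3) (5,8) (8,9) (11,12) (13,16) (17,20) (22,23)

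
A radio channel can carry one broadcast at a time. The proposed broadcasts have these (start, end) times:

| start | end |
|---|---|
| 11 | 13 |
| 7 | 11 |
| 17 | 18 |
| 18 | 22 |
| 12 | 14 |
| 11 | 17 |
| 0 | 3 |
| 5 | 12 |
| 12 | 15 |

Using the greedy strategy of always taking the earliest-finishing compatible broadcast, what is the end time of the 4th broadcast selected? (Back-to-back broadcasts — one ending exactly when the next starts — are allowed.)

18

By end time: (0,3), (7,11), (5,12), (11,13), (12,14), (12,15), (11,17), (17,18), (18,22).
Pick (0,3); next start ≥ 3 → (7,11); next start ≥ 11 → (11,13); next start ≥ 13 → (17,18); next start ≥ 18 → (18,22).
Selected: (0,3) (7,11) (11,13) (17,18) (18,22)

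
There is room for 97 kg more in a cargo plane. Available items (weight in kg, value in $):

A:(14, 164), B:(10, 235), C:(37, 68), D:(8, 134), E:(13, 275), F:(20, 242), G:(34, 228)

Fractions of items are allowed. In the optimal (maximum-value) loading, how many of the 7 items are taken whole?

Greedy by value/weight ratio, highest first.
Ratios (sorted): B 23.50, E 21.15, D 16.75, F 12.10, A 11.71, G 6.71, C 1.84
take B (10 @ 235); take E (13 @ 275); take D (8 @ 134); take F (20 @ 242); take A (14 @ 164); take 32/34 of G → 214.59. Capacity used 97/97.
5 item(s) taken whole; one partial (take 32/34 of G).

5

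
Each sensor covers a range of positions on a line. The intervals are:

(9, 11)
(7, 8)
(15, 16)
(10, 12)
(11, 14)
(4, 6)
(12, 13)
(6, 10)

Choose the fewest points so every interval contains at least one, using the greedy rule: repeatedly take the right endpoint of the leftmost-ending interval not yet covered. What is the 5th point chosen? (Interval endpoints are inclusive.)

Process intervals by earliest right end; each time one isn't hit yet, stab at its right endpoint.
By right end: [4,6]  [7,8]  [6,10]  [9,11]  [10,12]  [12,13]  [11,14]  [15,16]
[4,6] uncovered → point at 6; [7,8] uncovered → point at 8; [9,11] uncovered → point at 11; [12,13] uncovered → point at 13; [15,16] uncovered → point at 16.
Points: 6, 8, 11, 13, 16 (5 total).

16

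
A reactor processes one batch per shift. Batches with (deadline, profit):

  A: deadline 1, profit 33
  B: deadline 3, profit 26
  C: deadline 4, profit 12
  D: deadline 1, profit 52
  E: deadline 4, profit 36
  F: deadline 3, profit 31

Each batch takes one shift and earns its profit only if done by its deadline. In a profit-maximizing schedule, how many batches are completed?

4

By profit: D(d1,52), E(d4,36), A(d1,33), F(d3,31), B(d3,26), C(d4,12)
D→slot 1; E→slot 4; A skipped; F→slot 3; B→slot 2; C skipped.
4 of 6 scheduled.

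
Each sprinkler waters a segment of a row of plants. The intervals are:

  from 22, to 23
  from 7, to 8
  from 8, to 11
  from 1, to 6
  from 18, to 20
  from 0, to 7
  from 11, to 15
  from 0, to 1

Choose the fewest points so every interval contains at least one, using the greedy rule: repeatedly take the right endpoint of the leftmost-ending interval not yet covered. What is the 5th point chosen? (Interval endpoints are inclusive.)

23

By right end: [0,1]  [1,6]  [0,7]  [7,8]  [8,11]  [11,15]  [18,20]  [22,23]
[0,1] uncovered → point at 1; [7,8] uncovered → point at 8; [11,15] uncovered → point at 15; [18,20] uncovered → point at 20; [22,23] uncovered → point at 23.
Points: 1, 8, 15, 20, 23 (5 total).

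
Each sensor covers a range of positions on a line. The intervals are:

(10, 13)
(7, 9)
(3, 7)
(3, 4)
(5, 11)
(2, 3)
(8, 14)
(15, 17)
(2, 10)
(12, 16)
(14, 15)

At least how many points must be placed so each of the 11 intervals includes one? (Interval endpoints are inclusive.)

4

Sorted: [2,3] [3,4] [3,7] [7,9] [2,10] [5,11] [10,13] [8,14] [14,15] [12,16] [15,17]
{[2,3],[3,4],[3,7]} hit by 3; {[7,9],[2,10],[5,11]} hit by 9; {[10,13],[8,14]} hit by 13; {[14,15],[12,16],[15,17]} hit by 15.
Points: 3, 9, 13, 15 (4 total).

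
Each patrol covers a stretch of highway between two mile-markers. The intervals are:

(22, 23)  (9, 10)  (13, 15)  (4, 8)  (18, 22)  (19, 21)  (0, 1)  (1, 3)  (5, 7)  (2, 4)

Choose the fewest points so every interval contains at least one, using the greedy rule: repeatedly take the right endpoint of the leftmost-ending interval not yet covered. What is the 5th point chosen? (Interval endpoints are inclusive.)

Sorted: [0,1] [1,3] [2,4] [5,7] [4,8] [9,10] [13,15] [19,21] [18,22] [22,23]
{[0,1],[1,3]} hit by 1; {[2,4]} hit by 4; {[5,7],[4,8]} hit by 7; {[9,10]} hit by 10; {[13,15]} hit by 15; {[19,21],[18,22]} hit by 21; {[22,23]} hit by 23.
Points: 1, 4, 7, 10, 15, 21, 23 (7 total).

15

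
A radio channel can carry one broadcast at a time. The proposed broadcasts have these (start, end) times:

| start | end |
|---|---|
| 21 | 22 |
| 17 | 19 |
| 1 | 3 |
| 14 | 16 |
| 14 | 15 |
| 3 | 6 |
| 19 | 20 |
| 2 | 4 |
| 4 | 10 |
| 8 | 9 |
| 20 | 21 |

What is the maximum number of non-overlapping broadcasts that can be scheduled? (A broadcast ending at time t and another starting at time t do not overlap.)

8

Order by finish time; keep every interval that doesn't clash with the previous kept one.
By end time: (1,3), (2,4), (3,6), (8,9), (4,10), (14,15), (14,16), (17,19), (19,20), (20,21), (21,22).
Pick (1,3); next start ≥ 3 → (3,6); next start ≥ 6 → (8,9); next start ≥ 9 → (14,15); next start ≥ 15 → (17,19); next start ≥ 19 → (19,20); next start ≥ 20 → (20,21); next start ≥ 21 → (21,22).
Selected 8 broadcasts.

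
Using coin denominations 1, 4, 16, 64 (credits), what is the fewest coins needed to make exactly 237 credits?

9

Use the largest denomination that fits, subtract, and repeat.
237 = 3×64 + 2×16 + 3×4 + 1×1
Total coins = 3 + 2 + 3 + 1 = 9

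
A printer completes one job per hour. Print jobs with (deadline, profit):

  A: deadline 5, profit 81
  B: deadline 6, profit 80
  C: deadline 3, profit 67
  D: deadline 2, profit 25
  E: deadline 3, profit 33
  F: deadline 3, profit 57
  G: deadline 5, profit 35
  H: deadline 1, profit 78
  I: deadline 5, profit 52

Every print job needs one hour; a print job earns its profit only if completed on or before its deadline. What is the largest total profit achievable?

415

Profit order: A=81 B=80 H=78 C=67 F=57 I=52 G=35 E=33 D=25
Assign: A→slot 5, B→slot 6, H→slot 1, C→slot 3, F→slot 2, I→slot 4, G skipped, E skipped, D skipped.
Slots: [1:H] [2:F] [3:C] [4:I] [5:A] [6:B]
Profit = 78 + 57 + 67 + 52 + 81 + 80 = 415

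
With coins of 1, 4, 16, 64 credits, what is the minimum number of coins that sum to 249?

Use the largest denomination that fits, subtract, and repeat.
249 = 3×64 + 3×16 + 2×4 + 1×1
Total coins = 3 + 3 + 2 + 1 = 9

9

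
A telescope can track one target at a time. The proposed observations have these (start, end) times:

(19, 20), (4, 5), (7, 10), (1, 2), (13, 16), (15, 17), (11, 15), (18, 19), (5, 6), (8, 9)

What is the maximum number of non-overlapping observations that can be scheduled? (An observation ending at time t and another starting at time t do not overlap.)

Greedy by earliest finish: after sorting by end time, pick each interval compatible with the last pick.
By end time: (1,2), (4,5), (5,6), (8,9), (7,10), (11,15), (13,16), (15,17), (18,19), (19,20).
Pick (1,2); next start ≥ 2 → (4,5); next start ≥ 5 → (5,6); next start ≥ 6 → (8,9); next start ≥ 9 → (11,15); next start ≥ 15 → (15,17); next start ≥ 17 → (18,19); next start ≥ 19 → (19,20).
Selected 8 observations.

8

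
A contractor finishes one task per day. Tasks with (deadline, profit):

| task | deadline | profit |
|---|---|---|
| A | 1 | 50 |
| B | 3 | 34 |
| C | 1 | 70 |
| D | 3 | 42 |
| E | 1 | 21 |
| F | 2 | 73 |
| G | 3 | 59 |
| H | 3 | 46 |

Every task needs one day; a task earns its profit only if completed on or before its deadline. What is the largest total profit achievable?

Take jobs in profit order; each goes to the latest open slot no later than its deadline.
By profit: F(d2,73), C(d1,70), G(d3,59), A(d1,50), H(d3,46), D(d3,42), B(d3,34), E(d1,21)
F→slot 2; C→slot 1; G→slot 3; A skipped; H skipped; D skipped; B skipped; E skipped.
Profit = 70 + 73 + 59 = 202

202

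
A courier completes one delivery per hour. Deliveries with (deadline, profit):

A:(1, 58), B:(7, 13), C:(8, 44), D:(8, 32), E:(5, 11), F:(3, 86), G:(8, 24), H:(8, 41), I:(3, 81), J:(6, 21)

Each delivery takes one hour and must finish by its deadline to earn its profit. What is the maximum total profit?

387

By profit: F(d3,86), I(d3,81), A(d1,58), C(d8,44), H(d8,41), D(d8,32), G(d8,24), J(d6,21), B(d7,13), E(d5,11)
F→slot 3; I→slot 2; A→slot 1; C→slot 8; H→slot 7; D→slot 6; G→slot 5; J→slot 4; B skipped; E skipped.
Profit = 58 + 81 + 86 + 21 + 24 + 32 + 41 + 44 = 387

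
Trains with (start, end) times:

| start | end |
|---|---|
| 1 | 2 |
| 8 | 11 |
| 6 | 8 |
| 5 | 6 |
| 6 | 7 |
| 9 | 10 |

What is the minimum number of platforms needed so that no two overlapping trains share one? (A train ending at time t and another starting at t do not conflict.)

Count concurrent intervals with a sweep; the peak is the room count.
starts: [1, 5, 6, 6, 8, 9]
ends:   [2, 6, 7, 8, 10, 11]
s1→1 e2→0 s5→1 e6→0 s6→1 s6→2  — peak 2.

2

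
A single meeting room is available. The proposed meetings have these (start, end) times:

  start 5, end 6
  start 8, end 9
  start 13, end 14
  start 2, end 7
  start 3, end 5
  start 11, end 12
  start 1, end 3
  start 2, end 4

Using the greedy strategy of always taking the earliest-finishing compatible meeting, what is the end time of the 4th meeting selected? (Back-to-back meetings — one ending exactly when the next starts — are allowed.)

Order by finish time; keep every interval that doesn't clash with the previous kept one.
By end time: (1,3), (2,4), (3,5), (5,6), (2,7), (8,9), (11,12), (13,14).
Pick (1,3); next start ≥ 3 → (3,5); next start ≥ 5 → (5,6); next start ≥ 6 → (8,9); next start ≥ 9 → (11,12); next start ≥ 12 → (13,14).
Selected: (1,3) (3,5) (5,6) (8,9) (11,12) (13,14)

9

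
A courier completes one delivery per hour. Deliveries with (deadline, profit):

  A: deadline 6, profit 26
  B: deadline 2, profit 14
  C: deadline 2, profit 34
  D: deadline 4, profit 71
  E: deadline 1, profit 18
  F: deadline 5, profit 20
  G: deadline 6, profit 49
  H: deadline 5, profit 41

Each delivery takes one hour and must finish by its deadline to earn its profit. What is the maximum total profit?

Sort by profit descending; place each in the latest free slot ≤ its deadline.
By profit: D(d4,71), G(d6,49), H(d5,41), C(d2,34), A(d6,26), F(d5,20), E(d1,18), B(d2,14)
D→slot 4; G→slot 6; H→slot 5; C→slot 2; A→slot 3; F→slot 1; E skipped; B skipped.
Profit = 20 + 34 + 26 + 71 + 41 + 49 = 241

241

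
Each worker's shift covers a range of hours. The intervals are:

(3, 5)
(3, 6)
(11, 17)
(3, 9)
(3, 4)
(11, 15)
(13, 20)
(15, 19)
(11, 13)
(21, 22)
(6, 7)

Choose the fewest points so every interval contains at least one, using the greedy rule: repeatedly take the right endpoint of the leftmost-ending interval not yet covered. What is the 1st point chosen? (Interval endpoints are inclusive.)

4

By right end: [3,4]  [3,5]  [3,6]  [6,7]  [3,9]  [11,13]  [11,15]  [11,17]  [15,19]  [13,20]  [21,22]
[3,4] uncovered → point at 4; [6,7] uncovered → point at 7; [11,13] uncovered → point at 13; [15,19] uncovered → point at 19; [21,22] uncovered → point at 22.
Points: 4, 7, 13, 19, 22 (5 total).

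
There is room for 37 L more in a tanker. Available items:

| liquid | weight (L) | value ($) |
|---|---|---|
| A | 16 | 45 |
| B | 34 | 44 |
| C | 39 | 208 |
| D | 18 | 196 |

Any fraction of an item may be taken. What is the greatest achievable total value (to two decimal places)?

297.33

Greedy by value/weight ratio, highest first.
Ratios (sorted): D 10.89, C 5.33, A 2.81, B 1.29
take D (18 @ 196); take 19/39 of C → 101.33. Capacity used 37/37.
Total value = 297.33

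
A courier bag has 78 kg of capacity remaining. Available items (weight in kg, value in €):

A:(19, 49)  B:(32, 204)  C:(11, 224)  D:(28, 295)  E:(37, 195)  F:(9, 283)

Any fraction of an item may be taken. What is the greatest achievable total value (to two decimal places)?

Greedy by value/weight ratio, highest first.
Ratios (sorted): F 31.44, C 20.36, D 10.54, B 6.38, E 5.27, A 2.58
take F (9 @ 283); take C (11 @ 224); take D (28 @ 295); take 30/32 of B → 191.25. Capacity used 78/78.
Total value = 993.25

993.25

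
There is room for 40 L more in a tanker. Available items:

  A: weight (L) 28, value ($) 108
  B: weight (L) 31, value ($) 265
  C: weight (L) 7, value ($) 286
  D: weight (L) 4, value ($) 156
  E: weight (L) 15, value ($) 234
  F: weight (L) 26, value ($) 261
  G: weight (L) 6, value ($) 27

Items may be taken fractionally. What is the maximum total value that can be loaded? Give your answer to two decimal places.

816.54

Ratios (sorted): C 40.86, D 39.00, E 15.60, F 10.04, B 8.55, G 4.50, A 3.86
take C (7 @ 286); take D (4 @ 156); take E (15 @ 234); take 14/26 of F → 140.54. Capacity used 40/40.
Total value = 816.54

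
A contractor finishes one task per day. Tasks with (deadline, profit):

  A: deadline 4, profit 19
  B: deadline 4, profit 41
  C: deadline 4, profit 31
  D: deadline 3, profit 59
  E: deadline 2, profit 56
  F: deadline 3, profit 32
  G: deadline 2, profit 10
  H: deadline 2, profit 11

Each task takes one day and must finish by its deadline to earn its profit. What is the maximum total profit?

188

By profit: D(d3,59), E(d2,56), B(d4,41), F(d3,32), C(d4,31), A(d4,19), H(d2,11), G(d2,10)
D→slot 3; E→slot 2; B→slot 4; F→slot 1; C skipped; A skipped; H skipped; G skipped.
Profit = 32 + 56 + 59 + 41 = 188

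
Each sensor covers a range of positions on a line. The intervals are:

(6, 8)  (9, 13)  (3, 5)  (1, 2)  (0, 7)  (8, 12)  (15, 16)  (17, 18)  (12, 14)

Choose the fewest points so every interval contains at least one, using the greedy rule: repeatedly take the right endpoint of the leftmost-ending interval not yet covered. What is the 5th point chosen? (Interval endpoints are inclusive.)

Sort by right endpoint; whenever an interval is uncovered, place a point at its right end.
Sorted: [1,2] [3,5] [0,7] [6,8] [8,12] [9,13] [12,14] [15,16] [17,18]
{[1,2]} hit by 2; {[3,5],[0,7]} hit by 5; {[6,8],[8,12]} hit by 8; {[9,13],[12,14]} hit by 13; {[15,16]} hit by 16; {[17,18]} hit by 18.
Points: 2, 5, 8, 13, 16, 18 (6 total).

16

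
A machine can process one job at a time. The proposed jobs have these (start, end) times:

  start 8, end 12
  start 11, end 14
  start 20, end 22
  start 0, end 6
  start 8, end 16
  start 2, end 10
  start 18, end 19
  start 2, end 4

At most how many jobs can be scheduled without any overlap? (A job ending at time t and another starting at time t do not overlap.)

Sorted by end: (2,4)  (0,6)  (2,10)  (8,12)  (11,14)  (8,16)  (18,19)  (20,22)
take (2,4); take (8,12); skip (8,16); take (18,19); take (20,22).
Selected 4 jobs.

4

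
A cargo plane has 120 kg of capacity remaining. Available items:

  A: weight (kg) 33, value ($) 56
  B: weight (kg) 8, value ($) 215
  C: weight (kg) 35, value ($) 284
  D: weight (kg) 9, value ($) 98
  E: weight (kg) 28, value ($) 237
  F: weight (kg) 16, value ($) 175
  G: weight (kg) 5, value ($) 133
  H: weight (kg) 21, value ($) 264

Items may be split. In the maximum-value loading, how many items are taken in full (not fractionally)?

Sort by value per unit weight and fill in that order.
Ratios (sorted): B 26.88, G 26.60, H 12.57, F 10.94, D 10.89, E 8.46, C 8.11, A 1.70
take B (8 @ 215); take G (5 @ 133); take H (21 @ 264); take F (16 @ 175); take D (9 @ 98); take E (28 @ 237); take 33/35 of C → 267.77. Capacity used 120/120.
6 item(s) taken whole; one partial (take 33/35 of C).

6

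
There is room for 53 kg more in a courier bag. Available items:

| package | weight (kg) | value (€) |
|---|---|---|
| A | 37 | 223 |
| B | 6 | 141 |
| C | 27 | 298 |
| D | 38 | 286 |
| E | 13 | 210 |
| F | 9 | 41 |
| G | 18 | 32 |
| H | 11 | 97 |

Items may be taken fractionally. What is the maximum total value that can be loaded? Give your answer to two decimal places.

710.73

Ratios (sorted): B 23.50, E 16.15, C 11.04, H 8.82, D 7.53, A 6.03, F 4.56, G 1.78
take B (6 @ 141); take E (13 @ 210); take C (27 @ 298); take 7/11 of H → 61.73. Capacity used 53/53.
Total value = 710.73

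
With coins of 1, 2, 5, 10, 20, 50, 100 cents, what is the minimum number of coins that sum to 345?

345 = 3×100 + 2×20 + 1×5
Total coins = 3 + 2 + 1 = 6

6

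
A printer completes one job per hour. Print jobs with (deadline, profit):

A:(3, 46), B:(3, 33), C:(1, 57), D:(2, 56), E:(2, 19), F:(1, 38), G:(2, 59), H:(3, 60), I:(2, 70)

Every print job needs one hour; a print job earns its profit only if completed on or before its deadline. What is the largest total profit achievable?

189

By profit: I(d2,70), H(d3,60), G(d2,59), C(d1,57), D(d2,56), A(d3,46), F(d1,38), B(d3,33), E(d2,19)
I→slot 2; H→slot 3; G→slot 1; C skipped; D skipped; A skipped; F skipped; B skipped; E skipped.
Profit = 59 + 70 + 60 = 189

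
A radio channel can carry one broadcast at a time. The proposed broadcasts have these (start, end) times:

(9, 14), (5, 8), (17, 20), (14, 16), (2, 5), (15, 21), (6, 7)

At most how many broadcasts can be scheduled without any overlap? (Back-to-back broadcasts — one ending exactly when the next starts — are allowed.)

5

Greedy by earliest finish: after sorting by end time, pick each interval compatible with the last pick.
By end time: (2,5), (6,7), (5,8), (9,14), (14,16), (17,20), (15,21).
Pick (2,5); next start ≥ 5 → (6,7); next start ≥ 7 → (9,14); next start ≥ 14 → (14,16); next start ≥ 16 → (17,20).
Selected 5 broadcasts.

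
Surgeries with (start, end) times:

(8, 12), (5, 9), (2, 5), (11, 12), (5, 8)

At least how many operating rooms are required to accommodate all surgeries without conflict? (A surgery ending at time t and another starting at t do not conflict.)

2

Events (time:±→running): 2:+→1 5:-→0 5:+→1 5:+→2 … peak 2.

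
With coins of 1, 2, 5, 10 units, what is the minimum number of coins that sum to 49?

7

49 = 4×10 + 1×5 + 2×2
Total coins = 4 + 1 + 2 = 7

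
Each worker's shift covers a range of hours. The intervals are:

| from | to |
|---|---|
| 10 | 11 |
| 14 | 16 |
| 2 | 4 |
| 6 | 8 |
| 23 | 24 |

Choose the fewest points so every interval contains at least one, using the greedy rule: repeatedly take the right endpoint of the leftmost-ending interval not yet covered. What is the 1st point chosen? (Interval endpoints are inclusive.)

By right end: [2,4]  [6,8]  [10,11]  [14,16]  [23,24]
[2,4] uncovered → point at 4; [6,8] uncovered → point at 8; [10,11] uncovered → point at 11; [14,16] uncovered → point at 16; [23,24] uncovered → point at 24.
Points: 4, 8, 11, 16, 24 (5 total).

4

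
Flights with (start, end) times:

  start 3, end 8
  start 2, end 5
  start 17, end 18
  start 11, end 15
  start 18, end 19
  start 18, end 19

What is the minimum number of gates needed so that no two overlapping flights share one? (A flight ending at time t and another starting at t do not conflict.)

starts: [2, 3, 11, 17, 18, 18]
ends:   [5, 8, 15, 18, 19, 19]
s2→1 s3→2  — peak 2.

2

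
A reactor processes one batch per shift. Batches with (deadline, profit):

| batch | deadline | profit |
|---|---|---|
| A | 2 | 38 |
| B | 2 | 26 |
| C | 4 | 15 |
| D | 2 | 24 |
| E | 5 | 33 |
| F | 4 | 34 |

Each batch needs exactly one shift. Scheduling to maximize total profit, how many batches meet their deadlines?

5

Take jobs in profit order; each goes to the latest open slot no later than its deadline.
By profit: A(d2,38), F(d4,34), E(d5,33), B(d2,26), D(d2,24), C(d4,15)
A→slot 2; F→slot 4; E→slot 5; B→slot 1; D skipped; C→slot 3.
5 of 6 scheduled.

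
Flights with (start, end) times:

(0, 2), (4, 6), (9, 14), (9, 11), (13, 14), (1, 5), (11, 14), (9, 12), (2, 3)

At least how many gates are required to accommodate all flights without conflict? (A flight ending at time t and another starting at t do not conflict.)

starts: [0, 1, 2, 4, 9, 9, 9, 11, 13]
ends:   [2, 3, 5, 6, 11, 12, 14, 14, 14]
s0→1 s1→2 e2→1 s2→2 e3→1 s4→2 e5→1 e6→0 s9→1 s9→2 s9→3  — peak 3.

3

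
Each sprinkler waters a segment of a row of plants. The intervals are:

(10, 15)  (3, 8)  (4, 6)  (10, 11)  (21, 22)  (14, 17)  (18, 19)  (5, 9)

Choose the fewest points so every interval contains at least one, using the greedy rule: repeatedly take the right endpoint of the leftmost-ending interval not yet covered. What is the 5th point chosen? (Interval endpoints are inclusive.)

22

Process intervals by earliest right end; each time one isn't hit yet, stab at its right endpoint.
By right end: [4,6]  [3,8]  [5,9]  [10,11]  [10,15]  [14,17]  [18,19]  [21,22]
[4,6] uncovered → point at 6; [10,11] uncovered → point at 11; [14,17] uncovered → point at 17; [18,19] uncovered → point at 19; [21,22] uncovered → point at 22.
Points: 6, 11, 17, 19, 22 (5 total).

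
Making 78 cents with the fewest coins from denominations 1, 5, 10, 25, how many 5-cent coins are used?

Use the largest denomination that fits, subtract, and repeat.
78 = 3×25 + 3×1
Count of 5: 0

0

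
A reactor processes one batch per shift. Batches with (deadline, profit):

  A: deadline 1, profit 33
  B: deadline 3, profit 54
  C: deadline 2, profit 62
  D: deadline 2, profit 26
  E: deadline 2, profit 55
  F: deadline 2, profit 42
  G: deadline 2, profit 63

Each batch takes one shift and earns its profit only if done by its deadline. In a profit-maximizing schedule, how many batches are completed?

Sort by profit descending; place each in the latest free slot ≤ its deadline.
By profit: G(d2,63), C(d2,62), E(d2,55), B(d3,54), F(d2,42), A(d1,33), D(d2,26)
G→slot 2; C→slot 1; E skipped; B→slot 3; F skipped; A skipped; D skipped.
3 of 7 scheduled.

3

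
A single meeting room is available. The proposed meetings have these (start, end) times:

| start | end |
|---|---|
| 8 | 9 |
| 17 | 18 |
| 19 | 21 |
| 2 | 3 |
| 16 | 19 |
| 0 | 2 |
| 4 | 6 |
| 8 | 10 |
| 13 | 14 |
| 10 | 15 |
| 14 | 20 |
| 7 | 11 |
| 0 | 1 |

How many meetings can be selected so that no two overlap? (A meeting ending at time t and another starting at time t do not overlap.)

Greedy by earliest finish: after sorting by end time, pick each interval compatible with the last pick.
Sorted by end: (0,1)  (0,2)  (2,3)  (4,6)  (8,9)  (8,10)  (7,11)  (13,14)  (10,15)  (17,18)  (16,19)  (14,20)  (19,21)
take (0,1); take (2,3); take (4,6); take (8,9); take (13,14); take (17,18); take (19,21).
Selected 7 meetings.

7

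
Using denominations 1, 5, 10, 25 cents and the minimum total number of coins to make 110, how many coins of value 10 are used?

110 = 4×25 + 1×10
Count of 10: 1

1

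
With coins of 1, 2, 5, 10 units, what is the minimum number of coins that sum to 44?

Greedy: take as many of the largest coin as possible, then repeat with the remainder.
44 − 4×10→4 − 2×2→0
Total coins = 4 + 2 = 6

6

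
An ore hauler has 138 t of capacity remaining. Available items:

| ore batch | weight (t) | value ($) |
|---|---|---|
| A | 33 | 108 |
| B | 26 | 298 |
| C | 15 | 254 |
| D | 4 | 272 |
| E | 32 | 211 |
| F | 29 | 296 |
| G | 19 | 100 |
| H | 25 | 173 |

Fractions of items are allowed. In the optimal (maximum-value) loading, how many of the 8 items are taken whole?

6

Sort by value per unit weight and fill in that order.
Ratios (sorted): D 68.00, C 16.93, B 11.46, F 10.21, H 6.92, E 6.59, G 5.26, A 3.27
take D (4 @ 272); take C (15 @ 254); take B (26 @ 298); take F (29 @ 296); take H (25 @ 173); take E (32 @ 211); take 7/19 of G → 36.84. Capacity used 138/138.
6 item(s) taken whole; one partial (take 7/19 of G).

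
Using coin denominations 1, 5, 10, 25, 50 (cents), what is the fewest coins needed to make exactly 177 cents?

177 − 3×50→27 − 1×25→2 − 2×1→0
Total coins = 3 + 1 + 2 = 6

6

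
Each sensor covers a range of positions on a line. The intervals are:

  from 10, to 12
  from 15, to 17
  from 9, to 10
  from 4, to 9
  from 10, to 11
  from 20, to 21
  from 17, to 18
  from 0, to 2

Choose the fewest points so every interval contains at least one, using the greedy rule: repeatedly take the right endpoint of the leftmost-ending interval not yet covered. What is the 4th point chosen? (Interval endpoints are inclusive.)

17

By right end: [0,2]  [4,9]  [9,10]  [10,11]  [10,12]  [15,17]  [17,18]  [20,21]
[0,2] uncovered → point at 2; [4,9] uncovered → point at 9; [10,11] uncovered → point at 11; [15,17] uncovered → point at 17; [20,21] uncovered → point at 21.
Points: 2, 9, 11, 17, 21 (5 total).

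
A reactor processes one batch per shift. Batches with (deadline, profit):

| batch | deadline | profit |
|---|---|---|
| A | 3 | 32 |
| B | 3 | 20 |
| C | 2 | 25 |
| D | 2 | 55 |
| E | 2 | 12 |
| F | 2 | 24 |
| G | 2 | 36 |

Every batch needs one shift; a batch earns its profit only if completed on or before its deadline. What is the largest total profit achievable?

Take jobs in profit order; each goes to the latest open slot no later than its deadline.
By profit: D(d2,55), G(d2,36), A(d3,32), C(d2,25), F(d2,24), B(d3,20), E(d2,12)
D→slot 2; G→slot 1; A→slot 3; C skipped; F skipped; B skipped; E skipped.
Profit = 36 + 55 + 32 = 123

123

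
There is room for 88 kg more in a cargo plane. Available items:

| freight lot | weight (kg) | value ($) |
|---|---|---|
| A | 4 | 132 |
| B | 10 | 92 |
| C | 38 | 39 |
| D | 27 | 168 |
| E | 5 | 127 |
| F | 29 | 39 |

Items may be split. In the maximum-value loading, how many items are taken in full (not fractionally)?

Order: A (132/4=33.00) > E (127/5=25.40) > B (92/10=9.20) > D (168/27=6.22) > F (39/29=1.34) > C (39/38=1.03)
Fill: take A (4 @ 132) → take E (5 @ 127) → take B (10 @ 92) → take D (27 @ 168) → take F (29 @ 39) → take 13/38 of C → 13.34; 88/88 used.
5 item(s) taken whole; one partial (take 13/38 of C).

5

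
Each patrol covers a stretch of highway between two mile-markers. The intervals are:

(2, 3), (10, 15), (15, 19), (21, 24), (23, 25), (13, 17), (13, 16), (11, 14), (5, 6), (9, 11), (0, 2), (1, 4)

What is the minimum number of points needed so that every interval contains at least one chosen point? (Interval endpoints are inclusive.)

Sort by right endpoint; whenever an interval is uncovered, place a point at its right end.
By right end: [0,2]  [2,3]  [1,4]  [5,6]  [9,11]  [11,14]  [10,15]  [13,16]  [13,17]  [15,19]  [21,24]  [23,25]
[0,2] uncovered → point at 2; [5,6] uncovered → point at 6; [9,11] uncovered → point at 11; [13,16] uncovered → point at 16; [21,24] uncovered → point at 24.
Points: 2, 6, 11, 16, 24 (5 total).

5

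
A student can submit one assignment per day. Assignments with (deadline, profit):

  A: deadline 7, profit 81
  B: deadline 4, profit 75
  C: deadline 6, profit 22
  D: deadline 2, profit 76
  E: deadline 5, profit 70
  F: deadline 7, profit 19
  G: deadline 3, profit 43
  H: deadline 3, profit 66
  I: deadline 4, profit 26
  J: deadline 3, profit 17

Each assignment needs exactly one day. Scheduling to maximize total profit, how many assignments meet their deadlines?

By profit: A(d7,81), D(d2,76), B(d4,75), E(d5,70), H(d3,66), G(d3,43), I(d4,26), C(d6,22), F(d7,19), J(d3,17)
A→slot 7; D→slot 2; B→slot 4; E→slot 5; H→slot 3; G→slot 1; I skipped; C→slot 6; F skipped; J skipped.
7 of 10 scheduled.

7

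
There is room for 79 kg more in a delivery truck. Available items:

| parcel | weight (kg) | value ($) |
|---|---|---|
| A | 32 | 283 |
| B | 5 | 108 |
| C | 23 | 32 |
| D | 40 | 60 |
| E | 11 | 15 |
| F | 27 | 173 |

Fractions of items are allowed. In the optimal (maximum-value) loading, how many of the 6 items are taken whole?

Greedy by value/weight ratio, highest first.
Ratios (sorted): B 21.60, A 8.84, F 6.41, D 1.50, C 1.39, E 1.36
take B (5 @ 108); take A (32 @ 283); take F (27 @ 173); take 15/40 of D → 22.50. Capacity used 79/79.
3 item(s) taken whole; one partial (take 15/40 of D).

3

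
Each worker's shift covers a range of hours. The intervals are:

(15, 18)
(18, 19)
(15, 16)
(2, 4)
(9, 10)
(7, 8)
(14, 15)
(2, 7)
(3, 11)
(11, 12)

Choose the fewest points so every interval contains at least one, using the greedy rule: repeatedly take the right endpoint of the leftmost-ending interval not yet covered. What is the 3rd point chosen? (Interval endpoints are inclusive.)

Process intervals by earliest right end; each time one isn't hit yet, stab at its right endpoint.
Sorted: [2,4] [2,7] [7,8] [9,10] [3,11] [11,12] [14,15] [15,16] [15,18] [18,19]
{[2,4],[2,7]} hit by 4; {[7,8]} hit by 8; {[9,10],[3,11]} hit by 10; {[11,12]} hit by 12; {[14,15],[15,16],[15,18]} hit by 15; {[18,19]} hit by 19.
Points: 4, 8, 10, 12, 15, 19 (6 total).

10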